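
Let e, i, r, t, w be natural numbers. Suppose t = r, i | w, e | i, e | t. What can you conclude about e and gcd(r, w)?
e | gcd(r, w)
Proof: t = r and e | t, hence e | r. Since e | i and i | w, e | w. e | r, so e | gcd(r, w).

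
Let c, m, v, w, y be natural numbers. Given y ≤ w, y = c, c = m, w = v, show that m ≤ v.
y = c and c = m, therefore y = m. w = v and y ≤ w, thus y ≤ v. y = m, so m ≤ v.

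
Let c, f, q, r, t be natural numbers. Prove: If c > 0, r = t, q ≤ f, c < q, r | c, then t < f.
Because r | c and c > 0, r ≤ c. From c < q and q ≤ f, c < f. r ≤ c, so r < f. r = t, so t < f.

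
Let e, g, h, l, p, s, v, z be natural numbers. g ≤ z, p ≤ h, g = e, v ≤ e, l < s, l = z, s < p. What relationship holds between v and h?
v < h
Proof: g = e and g ≤ z, hence e ≤ z. l < s and s < p, hence l < p. l = z, so z < p. e ≤ z, so e < p. Since p ≤ h, e < h. Since v ≤ e, v < h.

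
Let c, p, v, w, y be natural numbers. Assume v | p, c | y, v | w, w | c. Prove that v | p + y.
v | w and w | c, therefore v | c. Since c | y, v | y. Since v | p, v | p + y.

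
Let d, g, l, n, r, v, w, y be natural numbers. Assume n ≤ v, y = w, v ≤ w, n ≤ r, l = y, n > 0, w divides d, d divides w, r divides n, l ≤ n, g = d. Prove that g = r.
From d divides w and w divides d, d = w. Because g = d, g = w. Because l = y and l ≤ n, y ≤ n. Since y = w, w ≤ n. n ≤ v and v ≤ w, therefore n ≤ w. w ≤ n, so w = n. From g = w, g = n. r divides n and n > 0, hence r ≤ n. n ≤ r, so n = r. Because g = n, g = r.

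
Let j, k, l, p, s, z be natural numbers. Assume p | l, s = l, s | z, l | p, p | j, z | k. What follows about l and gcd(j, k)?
l | gcd(j, k)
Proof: Since p | l and l | p, p = l. Since p | j, l | j. From s = l and s | z, l | z. z | k, so l | k. Since l | j, l | gcd(j, k).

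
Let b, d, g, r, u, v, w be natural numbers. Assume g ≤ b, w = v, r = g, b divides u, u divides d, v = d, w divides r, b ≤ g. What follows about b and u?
b = u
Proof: From w = v and v = d, w = d. Because g ≤ b and b ≤ g, g = b. r = g and w divides r, thus w divides g. Because g = b, w divides b. Since w = d, d divides b. Since u divides d, u divides b. Because b divides u, b = u.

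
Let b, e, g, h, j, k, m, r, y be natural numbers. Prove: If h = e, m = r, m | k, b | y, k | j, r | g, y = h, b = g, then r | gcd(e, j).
Because b = g and b | y, g | y. y = h, so g | h. Because r | g, r | h. Since h = e, r | e. m | k and k | j, therefore m | j. Since m = r, r | j. Because r | e, r | gcd(e, j).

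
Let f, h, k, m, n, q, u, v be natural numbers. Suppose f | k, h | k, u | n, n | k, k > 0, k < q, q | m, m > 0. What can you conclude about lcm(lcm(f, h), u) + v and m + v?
lcm(lcm(f, h), u) + v < m + v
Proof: f | k and h | k, so lcm(f, h) | k. u | n and n | k, hence u | k. Since lcm(f, h) | k, lcm(lcm(f, h), u) | k. k > 0, so lcm(lcm(f, h), u) ≤ k. Since k < q, lcm(lcm(f, h), u) < q. q | m and m > 0, hence q ≤ m. lcm(lcm(f, h), u) < q, so lcm(lcm(f, h), u) < m. Then lcm(lcm(f, h), u) + v < m + v.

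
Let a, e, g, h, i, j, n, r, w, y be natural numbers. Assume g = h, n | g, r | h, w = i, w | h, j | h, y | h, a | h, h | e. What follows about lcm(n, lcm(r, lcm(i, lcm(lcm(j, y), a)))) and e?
lcm(n, lcm(r, lcm(i, lcm(lcm(j, y), a)))) | e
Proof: g = h and n | g, thus n | h. w = i and w | h, therefore i | h. j | h and y | h, hence lcm(j, y) | h. a | h, so lcm(lcm(j, y), a) | h. i | h, so lcm(i, lcm(lcm(j, y), a)) | h. Because r | h, lcm(r, lcm(i, lcm(lcm(j, y), a))) | h. Since n | h, lcm(n, lcm(r, lcm(i, lcm(lcm(j, y), a)))) | h. Since h | e, lcm(n, lcm(r, lcm(i, lcm(lcm(j, y), a)))) | e.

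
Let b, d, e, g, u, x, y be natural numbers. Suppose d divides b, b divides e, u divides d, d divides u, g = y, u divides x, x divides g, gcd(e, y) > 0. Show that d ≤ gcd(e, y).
d divides b and b divides e, so d divides e. u divides d and d divides u, so u = d. u divides x and x divides g, thus u divides g. Since g = y, u divides y. Since u = d, d divides y. From d divides e, d divides gcd(e, y). gcd(e, y) > 0, so d ≤ gcd(e, y).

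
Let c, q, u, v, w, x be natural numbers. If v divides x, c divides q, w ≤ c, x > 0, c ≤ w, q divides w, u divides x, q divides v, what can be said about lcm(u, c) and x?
lcm(u, c) ≤ x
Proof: w ≤ c and c ≤ w, so w = c. Since q divides w, q divides c. c divides q, so q = c. q divides v and v divides x, therefore q divides x. q = c, so c divides x. Since u divides x, lcm(u, c) divides x. Since x > 0, lcm(u, c) ≤ x.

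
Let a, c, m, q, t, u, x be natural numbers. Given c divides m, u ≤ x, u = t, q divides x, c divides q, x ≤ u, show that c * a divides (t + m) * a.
x ≤ u and u ≤ x, therefore x = u. Because u = t, x = t. c divides q and q divides x, thus c divides x. From x = t, c divides t. c divides m, so c divides t + m. Then c * a divides (t + m) * a.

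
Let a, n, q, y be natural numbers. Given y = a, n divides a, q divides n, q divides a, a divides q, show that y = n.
From q divides a and a divides q, q = a. Since q divides n, a divides n. Since n divides a, a = n. Since y = a, y = n.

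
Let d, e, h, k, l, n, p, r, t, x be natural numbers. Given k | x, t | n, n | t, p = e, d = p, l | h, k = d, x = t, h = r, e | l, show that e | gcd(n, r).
t | n and n | t, therefore t = n. k = d and d = p, therefore k = p. Because x = t and k | x, k | t. Since k = p, p | t. p = e, so e | t. t = n, so e | n. h = r and l | h, so l | r. Since e | l, e | r. Since e | n, e | gcd(n, r).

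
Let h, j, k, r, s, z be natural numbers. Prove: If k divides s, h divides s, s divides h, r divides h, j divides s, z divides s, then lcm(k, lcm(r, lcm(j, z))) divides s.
h divides s and s divides h, so h = s. r divides h, so r divides s. j divides s and z divides s, therefore lcm(j, z) divides s. r divides s, so lcm(r, lcm(j, z)) divides s. From k divides s, lcm(k, lcm(r, lcm(j, z))) divides s.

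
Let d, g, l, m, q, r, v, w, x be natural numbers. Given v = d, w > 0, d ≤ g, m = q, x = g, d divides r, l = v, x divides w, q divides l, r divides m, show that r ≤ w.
Since l = v and v = d, l = d. m = q and r divides m, thus r divides q. From q divides l, r divides l. l = d, so r divides d. d divides r, so d = r. Because x = g and x divides w, g divides w. Because w > 0, g ≤ w. Since d ≤ g, d ≤ w. Since d = r, r ≤ w.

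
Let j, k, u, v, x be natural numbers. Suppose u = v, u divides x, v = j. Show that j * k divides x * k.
u = v and v = j, so u = j. Since u divides x, j divides x. Then j * k divides x * k.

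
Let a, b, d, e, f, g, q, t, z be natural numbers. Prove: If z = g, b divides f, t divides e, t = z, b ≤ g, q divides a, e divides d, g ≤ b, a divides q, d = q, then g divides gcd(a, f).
q divides a and a divides q, thus q = a. d = q, so d = a. Since t divides e and e divides d, t divides d. t = z, so z divides d. Since z = g, g divides d. From d = a, g divides a. b ≤ g and g ≤ b, hence b = g. b divides f, so g divides f. Since g divides a, g divides gcd(a, f).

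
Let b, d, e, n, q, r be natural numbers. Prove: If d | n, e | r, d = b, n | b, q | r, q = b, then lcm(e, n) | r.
d = b and d | n, hence b | n. Since n | b, b = n. Since q = b, q = n. q | r, so n | r. Since e | r, lcm(e, n) | r.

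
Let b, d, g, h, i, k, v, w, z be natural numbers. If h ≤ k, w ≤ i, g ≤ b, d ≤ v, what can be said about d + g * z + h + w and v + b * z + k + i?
d + g * z + h + w ≤ v + b * z + k + i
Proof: g ≤ b. By multiplying by a non-negative, g * z ≤ b * z. d ≤ v, so d + g * z ≤ v + b * z. h ≤ k and w ≤ i, thus h + w ≤ k + i. d + g * z ≤ v + b * z, so d + g * z + h + w ≤ v + b * z + k + i.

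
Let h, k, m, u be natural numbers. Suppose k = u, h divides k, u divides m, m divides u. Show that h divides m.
u divides m and m divides u, therefore u = m. Since k = u, k = m. Since h divides k, h divides m.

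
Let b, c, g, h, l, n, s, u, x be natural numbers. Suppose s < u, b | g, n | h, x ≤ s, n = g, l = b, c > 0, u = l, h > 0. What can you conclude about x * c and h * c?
x * c < h * c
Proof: u = l and l = b, hence u = b. x ≤ s and s < u, therefore x < u. u = b, so x < b. Since n = g and n | h, g | h. Since b | g, b | h. h > 0, so b ≤ h. Since x < b, x < h. Since c > 0, x * c < h * c.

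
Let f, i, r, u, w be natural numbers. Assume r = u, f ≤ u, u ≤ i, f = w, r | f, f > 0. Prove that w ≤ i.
r = u and r | f, therefore u | f. Since f > 0, u ≤ f. Since f ≤ u, u = f. f = w, so u = w. u ≤ i, so w ≤ i.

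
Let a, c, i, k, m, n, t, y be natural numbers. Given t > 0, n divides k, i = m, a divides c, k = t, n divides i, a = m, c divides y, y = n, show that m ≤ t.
Because i = m and n divides i, n divides m. y = n and c divides y, thus c divides n. a divides c, so a divides n. Since a = m, m divides n. Since n divides m, n = m. Because k = t and n divides k, n divides t. From t > 0, n ≤ t. n = m, so m ≤ t.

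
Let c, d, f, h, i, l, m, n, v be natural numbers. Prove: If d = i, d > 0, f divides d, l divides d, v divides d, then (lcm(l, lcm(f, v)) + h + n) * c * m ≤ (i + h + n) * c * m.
Because f divides d and v divides d, lcm(f, v) divides d. l divides d, so lcm(l, lcm(f, v)) divides d. Since d > 0, lcm(l, lcm(f, v)) ≤ d. Since d = i, lcm(l, lcm(f, v)) ≤ i. Then lcm(l, lcm(f, v)) + h ≤ i + h. Then lcm(l, lcm(f, v)) + h + n ≤ i + h + n. By multiplying by a non-negative, (lcm(l, lcm(f, v)) + h + n) * c ≤ (i + h + n) * c. By multiplying by a non-negative, (lcm(l, lcm(f, v)) + h + n) * c * m ≤ (i + h + n) * c * m.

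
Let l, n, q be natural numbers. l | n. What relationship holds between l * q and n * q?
l * q | n * q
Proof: Because l | n, by multiplying both sides, l * q | n * q.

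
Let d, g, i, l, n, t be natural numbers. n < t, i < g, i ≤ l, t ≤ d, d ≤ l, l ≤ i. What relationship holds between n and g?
n < g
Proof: Because n < t and t ≤ d, n < d. l ≤ i and i ≤ l, so l = i. Since d ≤ l, d ≤ i. n < d, so n < i. Since i < g, n < g.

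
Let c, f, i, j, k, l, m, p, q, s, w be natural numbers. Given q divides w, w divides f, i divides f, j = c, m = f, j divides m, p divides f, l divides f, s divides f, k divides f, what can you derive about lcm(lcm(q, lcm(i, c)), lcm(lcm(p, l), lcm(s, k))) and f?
lcm(lcm(q, lcm(i, c)), lcm(lcm(p, l), lcm(s, k))) divides f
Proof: q divides w and w divides f, therefore q divides f. Since m = f and j divides m, j divides f. Since j = c, c divides f. Since i divides f, lcm(i, c) divides f. From q divides f, lcm(q, lcm(i, c)) divides f. p divides f and l divides f, hence lcm(p, l) divides f. s divides f and k divides f, hence lcm(s, k) divides f. lcm(p, l) divides f, so lcm(lcm(p, l), lcm(s, k)) divides f. From lcm(q, lcm(i, c)) divides f, lcm(lcm(q, lcm(i, c)), lcm(lcm(p, l), lcm(s, k))) divides f.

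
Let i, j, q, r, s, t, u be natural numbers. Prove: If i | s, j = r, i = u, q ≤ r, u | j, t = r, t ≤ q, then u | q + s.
t = r and t ≤ q, thus r ≤ q. q ≤ r, so r = q. Since j = r, j = q. u | j, so u | q. From i = u and i | s, u | s. Since u | q, u | q + s.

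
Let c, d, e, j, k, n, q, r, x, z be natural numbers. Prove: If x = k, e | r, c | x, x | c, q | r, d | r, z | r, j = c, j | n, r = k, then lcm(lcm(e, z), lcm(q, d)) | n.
e | r and z | r, thus lcm(e, z) | r. q | r and d | r, therefore lcm(q, d) | r. Since lcm(e, z) | r, lcm(lcm(e, z), lcm(q, d)) | r. Since r = k, lcm(lcm(e, z), lcm(q, d)) | k. c | x and x | c, so c = x. x = k, so c = k. j = c and j | n, thus c | n. c = k, so k | n. lcm(lcm(e, z), lcm(q, d)) | k, so lcm(lcm(e, z), lcm(q, d)) | n.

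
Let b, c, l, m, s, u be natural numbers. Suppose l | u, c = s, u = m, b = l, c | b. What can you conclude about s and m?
s | m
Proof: b = l and c | b, thus c | l. u = m and l | u, therefore l | m. Since c | l, c | m. c = s, so s | m.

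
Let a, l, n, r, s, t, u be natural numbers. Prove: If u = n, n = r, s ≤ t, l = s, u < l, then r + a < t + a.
u = n and n = r, so u = r. l = s and u < l, thus u < s. s ≤ t, so u < t. u = r, so r < t. Then r + a < t + a.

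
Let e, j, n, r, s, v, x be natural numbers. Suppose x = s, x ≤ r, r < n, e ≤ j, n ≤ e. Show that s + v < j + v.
n ≤ e and e ≤ j, thus n ≤ j. Since r < n, r < j. x ≤ r, so x < j. x = s, so s < j. Then s + v < j + v.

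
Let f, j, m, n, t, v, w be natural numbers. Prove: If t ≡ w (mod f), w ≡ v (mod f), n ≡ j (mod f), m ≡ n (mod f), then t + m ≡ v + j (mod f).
Since t ≡ w (mod f) and w ≡ v (mod f), t ≡ v (mod f). m ≡ n (mod f) and n ≡ j (mod f), hence m ≡ j (mod f). Using t ≡ v (mod f), by adding congruences, t + m ≡ v + j (mod f).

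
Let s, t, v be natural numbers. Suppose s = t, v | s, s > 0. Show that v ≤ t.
v | s and s > 0, hence v ≤ s. Because s = t, v ≤ t.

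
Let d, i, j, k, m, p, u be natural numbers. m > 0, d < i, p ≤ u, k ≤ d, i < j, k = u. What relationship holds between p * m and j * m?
p * m < j * m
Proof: From k = u and k ≤ d, u ≤ d. d < i, so u < i. i < j, so u < j. p ≤ u, so p < j. Combining with m > 0, by multiplying by a positive, p * m < j * m.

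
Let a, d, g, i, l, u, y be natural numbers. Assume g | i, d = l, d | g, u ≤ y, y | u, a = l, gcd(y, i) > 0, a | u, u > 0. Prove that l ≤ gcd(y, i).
Since y | u and u > 0, y ≤ u. Since u ≤ y, u = y. a = l and a | u, hence l | u. u = y, so l | y. d | g and g | i, therefore d | i. Because d = l, l | i. Since l | y, l | gcd(y, i). Since gcd(y, i) > 0, l ≤ gcd(y, i).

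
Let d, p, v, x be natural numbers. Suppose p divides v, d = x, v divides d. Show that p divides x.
p divides v and v divides d, so p divides d. d = x, so p divides x.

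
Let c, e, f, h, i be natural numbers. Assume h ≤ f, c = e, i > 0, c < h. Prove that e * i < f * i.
Because c = e and c < h, e < h. Since h ≤ f, e < f. From i > 0, e * i < f * i.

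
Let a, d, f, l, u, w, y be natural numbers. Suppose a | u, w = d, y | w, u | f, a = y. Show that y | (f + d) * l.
a | u and u | f, thus a | f. a = y, so y | f. w = d and y | w, so y | d. Since y | f, y | f + d. Then y | (f + d) * l.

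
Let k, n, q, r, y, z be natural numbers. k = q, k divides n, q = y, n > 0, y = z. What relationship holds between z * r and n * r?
z * r ≤ n * r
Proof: q = y and y = z, thus q = z. Since k = q, k = z. Since k divides n, z divides n. Since n > 0, z ≤ n. By multiplying by a non-negative, z * r ≤ n * r.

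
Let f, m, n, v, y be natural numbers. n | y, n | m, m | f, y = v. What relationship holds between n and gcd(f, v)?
n | gcd(f, v)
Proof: From n | m and m | f, n | f. Because y = v and n | y, n | v. n | f, so n | gcd(f, v).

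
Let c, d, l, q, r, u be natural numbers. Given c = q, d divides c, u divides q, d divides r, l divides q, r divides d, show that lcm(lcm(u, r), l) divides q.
d divides r and r divides d, thus d = r. From c = q and d divides c, d divides q. Since d = r, r divides q. u divides q, so lcm(u, r) divides q. l divides q, so lcm(lcm(u, r), l) divides q.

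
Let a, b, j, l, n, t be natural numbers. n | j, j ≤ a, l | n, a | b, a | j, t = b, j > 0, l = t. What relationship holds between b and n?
b = n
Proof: From l = t and l | n, t | n. t = b, so b | n. a | j and j > 0, so a ≤ j. Since j ≤ a, a = j. a | b, so j | b. n | j, so n | b. b | n, so b = n.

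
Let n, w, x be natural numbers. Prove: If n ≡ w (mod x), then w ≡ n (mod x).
From n ≡ w (mod x), by symmetry, w ≡ n (mod x).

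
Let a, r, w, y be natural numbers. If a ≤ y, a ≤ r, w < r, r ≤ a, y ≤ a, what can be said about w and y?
w < y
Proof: Since r ≤ a and a ≤ r, r = a. a ≤ y and y ≤ a, thus a = y. r = a, so r = y. Since w < r, w < y.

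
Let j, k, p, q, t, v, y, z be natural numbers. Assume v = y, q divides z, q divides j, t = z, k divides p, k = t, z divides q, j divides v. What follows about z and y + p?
z divides y + p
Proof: q divides z and z divides q, therefore q = z. Since q divides j, z divides j. From v = y and j divides v, j divides y. Since z divides j, z divides y. From k = t and k divides p, t divides p. Since t = z, z divides p. z divides y, so z divides y + p.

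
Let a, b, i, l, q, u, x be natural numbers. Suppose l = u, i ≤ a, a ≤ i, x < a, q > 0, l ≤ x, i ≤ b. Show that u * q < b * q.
Because l = u and l ≤ x, u ≤ x. a ≤ i and i ≤ a, hence a = i. Since x < a, x < i. i ≤ b, so x < b. u ≤ x, so u < b. Since q > 0, by multiplying by a positive, u * q < b * q.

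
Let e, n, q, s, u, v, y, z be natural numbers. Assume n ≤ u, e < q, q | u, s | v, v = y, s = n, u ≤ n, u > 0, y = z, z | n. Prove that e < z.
Since s = n and s | v, n | v. Since v = y, n | y. Since y = z, n | z. Since z | n, n = z. u ≤ n and n ≤ u, so u = n. q | u and u > 0, hence q ≤ u. Since u = n, q ≤ n. e < q, so e < n. n = z, so e < z.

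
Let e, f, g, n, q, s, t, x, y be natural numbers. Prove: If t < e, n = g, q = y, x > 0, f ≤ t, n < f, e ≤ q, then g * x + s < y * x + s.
n = g and n < f, therefore g < f. Because f ≤ t and t < e, f < e. Since e ≤ q, f < q. g < f, so g < q. q = y, so g < y. x > 0, so g * x < y * x. Then g * x + s < y * x + s.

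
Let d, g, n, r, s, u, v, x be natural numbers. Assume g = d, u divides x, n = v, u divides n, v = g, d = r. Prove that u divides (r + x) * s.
From v = g and g = d, v = d. d = r, so v = r. n = v and u divides n, so u divides v. v = r, so u divides r. Because u divides x, u divides r + x. Then u divides (r + x) * s.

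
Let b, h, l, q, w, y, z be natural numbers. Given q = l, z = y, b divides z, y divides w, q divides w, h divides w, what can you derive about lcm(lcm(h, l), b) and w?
lcm(lcm(h, l), b) divides w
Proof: q = l and q divides w, so l divides w. h divides w, so lcm(h, l) divides w. Since z = y and b divides z, b divides y. Because y divides w, b divides w. lcm(h, l) divides w, so lcm(lcm(h, l), b) divides w.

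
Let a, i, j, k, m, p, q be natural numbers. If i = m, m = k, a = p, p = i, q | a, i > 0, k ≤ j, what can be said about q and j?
q ≤ j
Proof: i = m and m = k, hence i = k. a = p and p = i, thus a = i. Since q | a, q | i. i > 0, so q ≤ i. i = k, so q ≤ k. k ≤ j, so q ≤ j.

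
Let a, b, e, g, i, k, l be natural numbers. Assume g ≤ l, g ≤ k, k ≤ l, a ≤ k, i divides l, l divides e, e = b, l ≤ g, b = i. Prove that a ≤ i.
Since g ≤ l and l ≤ g, g = l. g ≤ k, so l ≤ k. k ≤ l, so k = l. Since e = b and l divides e, l divides b. Since b = i, l divides i. Since i divides l, l = i. k = l, so k = i. Since a ≤ k, a ≤ i.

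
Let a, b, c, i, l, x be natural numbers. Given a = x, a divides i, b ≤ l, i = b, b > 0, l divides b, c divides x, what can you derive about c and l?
c divides l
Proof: l divides b and b > 0, hence l ≤ b. Because b ≤ l, b = l. i = b and a divides i, so a divides b. a = x, so x divides b. c divides x, so c divides b. b = l, so c divides l.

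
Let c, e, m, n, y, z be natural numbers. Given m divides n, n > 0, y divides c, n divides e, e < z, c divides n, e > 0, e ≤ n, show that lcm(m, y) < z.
y divides c and c divides n, so y divides n. m divides n, so lcm(m, y) divides n. Since n > 0, lcm(m, y) ≤ n. n divides e and e > 0, hence n ≤ e. Since e ≤ n, e = n. From e < z, n < z. lcm(m, y) ≤ n, so lcm(m, y) < z.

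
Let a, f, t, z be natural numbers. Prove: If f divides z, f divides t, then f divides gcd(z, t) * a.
Because f divides z and f divides t, f divides gcd(z, t). Then f divides gcd(z, t) * a.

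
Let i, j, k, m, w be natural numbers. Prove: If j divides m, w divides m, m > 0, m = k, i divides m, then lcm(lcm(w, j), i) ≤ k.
w divides m and j divides m, hence lcm(w, j) divides m. Since i divides m, lcm(lcm(w, j), i) divides m. Because m > 0, lcm(lcm(w, j), i) ≤ m. Since m = k, lcm(lcm(w, j), i) ≤ k.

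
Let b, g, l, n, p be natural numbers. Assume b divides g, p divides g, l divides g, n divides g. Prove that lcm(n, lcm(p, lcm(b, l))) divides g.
b divides g and l divides g, thus lcm(b, l) divides g. Since p divides g, lcm(p, lcm(b, l)) divides g. Since n divides g, lcm(n, lcm(p, lcm(b, l))) divides g.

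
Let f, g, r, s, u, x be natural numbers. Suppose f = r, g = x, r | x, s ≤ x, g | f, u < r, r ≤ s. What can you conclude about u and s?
u < s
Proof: Since f = r and g | f, g | r. Because g = x, x | r. Since r | x, x = r. Since s ≤ x, s ≤ r. r ≤ s, so r = s. Since u < r, u < s.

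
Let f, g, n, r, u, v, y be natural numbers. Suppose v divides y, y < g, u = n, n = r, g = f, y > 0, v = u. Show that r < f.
From v = u and u = n, v = n. Because n = r, v = r. Because v divides y and y > 0, v ≤ y. From v = r, r ≤ y. From g = f and y < g, y < f. Since r ≤ y, r < f.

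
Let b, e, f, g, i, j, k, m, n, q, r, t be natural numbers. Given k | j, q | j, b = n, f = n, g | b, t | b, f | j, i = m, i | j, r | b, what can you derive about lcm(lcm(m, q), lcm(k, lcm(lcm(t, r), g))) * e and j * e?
lcm(lcm(m, q), lcm(k, lcm(lcm(t, r), g))) * e | j * e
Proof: From i = m and i | j, m | j. Since q | j, lcm(m, q) | j. t | b and r | b, hence lcm(t, r) | b. g | b, so lcm(lcm(t, r), g) | b. Because b = n, lcm(lcm(t, r), g) | n. f = n and f | j, hence n | j. Because lcm(lcm(t, r), g) | n, lcm(lcm(t, r), g) | j. Because k | j, lcm(k, lcm(lcm(t, r), g)) | j. Because lcm(m, q) | j, lcm(lcm(m, q), lcm(k, lcm(lcm(t, r), g))) | j. Then lcm(lcm(m, q), lcm(k, lcm(lcm(t, r), g))) * e | j * e.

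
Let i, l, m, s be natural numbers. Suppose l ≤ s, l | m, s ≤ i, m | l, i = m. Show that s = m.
From i = m and s ≤ i, s ≤ m. l | m and m | l, so l = m. Since l ≤ s, m ≤ s. s ≤ m, so s = m.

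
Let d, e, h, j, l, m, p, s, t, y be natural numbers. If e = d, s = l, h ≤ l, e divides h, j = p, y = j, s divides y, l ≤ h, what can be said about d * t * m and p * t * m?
d * t * m divides p * t * m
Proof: h ≤ l and l ≤ h, hence h = l. e divides h, so e divides l. Because y = j and j = p, y = p. s = l and s divides y, so l divides y. y = p, so l divides p. e divides l, so e divides p. e = d, so d divides p. Then d * t divides p * t. Then d * t * m divides p * t * m.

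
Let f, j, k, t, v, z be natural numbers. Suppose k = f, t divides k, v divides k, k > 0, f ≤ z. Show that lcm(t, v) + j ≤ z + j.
Since t divides k and v divides k, lcm(t, v) divides k. k > 0, so lcm(t, v) ≤ k. k = f, so lcm(t, v) ≤ f. f ≤ z, so lcm(t, v) ≤ z. Then lcm(t, v) + j ≤ z + j.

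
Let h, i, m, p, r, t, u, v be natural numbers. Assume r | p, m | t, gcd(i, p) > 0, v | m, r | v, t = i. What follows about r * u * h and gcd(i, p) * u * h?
r * u * h ≤ gcd(i, p) * u * h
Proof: r | v and v | m, hence r | m. t = i and m | t, thus m | i. Since r | m, r | i. r | p, so r | gcd(i, p). From gcd(i, p) > 0, r ≤ gcd(i, p). Then r * u ≤ gcd(i, p) * u. Then r * u * h ≤ gcd(i, p) * u * h.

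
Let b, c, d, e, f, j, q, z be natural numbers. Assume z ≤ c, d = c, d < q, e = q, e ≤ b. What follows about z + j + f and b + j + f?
z + j + f < b + j + f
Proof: Since d = c and d < q, c < q. Since z ≤ c, z < q. e = q and e ≤ b, thus q ≤ b. z < q, so z < b. Then z + j < b + j. Then z + j + f < b + j + f.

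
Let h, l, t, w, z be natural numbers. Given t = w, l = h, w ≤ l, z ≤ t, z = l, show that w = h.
Because t = w and z ≤ t, z ≤ w. Because z = l, l ≤ w. Since w ≤ l, w = l. l = h, so w = h.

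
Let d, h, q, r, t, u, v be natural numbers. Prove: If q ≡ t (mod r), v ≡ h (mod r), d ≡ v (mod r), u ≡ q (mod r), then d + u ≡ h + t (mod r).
Because d ≡ v (mod r) and v ≡ h (mod r), d ≡ h (mod r). u ≡ q (mod r) and q ≡ t (mod r), hence u ≡ t (mod r). From d ≡ h (mod r), by adding congruences, d + u ≡ h + t (mod r).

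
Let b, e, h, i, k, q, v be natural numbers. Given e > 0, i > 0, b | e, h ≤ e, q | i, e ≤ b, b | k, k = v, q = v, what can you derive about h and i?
h ≤ i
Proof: Because b | e and e > 0, b ≤ e. From e ≤ b, e = b. Since h ≤ e, h ≤ b. From k = v and b | k, b | v. q = v and q | i, thus v | i. b | v, so b | i. i > 0, so b ≤ i. Since h ≤ b, h ≤ i.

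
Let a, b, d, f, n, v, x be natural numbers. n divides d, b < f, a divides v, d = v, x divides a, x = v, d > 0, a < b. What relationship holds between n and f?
n < f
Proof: Because n divides d and d > 0, n ≤ d. d = v, so n ≤ v. Because x = v and x divides a, v divides a. Since a divides v, a = v. Since a < b and b < f, a < f. Since a = v, v < f. Since n ≤ v, n < f.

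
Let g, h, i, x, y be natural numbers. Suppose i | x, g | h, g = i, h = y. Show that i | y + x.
g = i and g | h, hence i | h. Since h = y, i | y. i | x, so i | y + x.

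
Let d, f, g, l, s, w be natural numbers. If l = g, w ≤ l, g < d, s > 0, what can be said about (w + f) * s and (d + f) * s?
(w + f) * s < (d + f) * s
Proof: Because l = g and w ≤ l, w ≤ g. g < d, so w < d. Then w + f < d + f. Since s > 0, by multiplying by a positive, (w + f) * s < (d + f) * s.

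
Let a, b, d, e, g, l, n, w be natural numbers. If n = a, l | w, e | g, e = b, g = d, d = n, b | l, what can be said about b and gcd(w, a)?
b | gcd(w, a)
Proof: b | l and l | w, hence b | w. Because d = n and n = a, d = a. Since e = b and e | g, b | g. g = d, so b | d. Because d = a, b | a. b | w, so b | gcd(w, a).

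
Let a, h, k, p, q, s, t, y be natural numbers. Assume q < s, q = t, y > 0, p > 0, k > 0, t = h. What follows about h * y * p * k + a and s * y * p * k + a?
h * y * p * k + a < s * y * p * k + a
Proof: From q = t and t = h, q = h. q < s, so h < s. Since y > 0, by multiplying by a positive, h * y < s * y. Since p > 0, by multiplying by a positive, h * y * p < s * y * p. Because k > 0, by multiplying by a positive, h * y * p * k < s * y * p * k. Then h * y * p * k + a < s * y * p * k + a.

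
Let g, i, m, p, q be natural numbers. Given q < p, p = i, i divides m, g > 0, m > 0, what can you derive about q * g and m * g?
q * g < m * g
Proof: p = i and q < p, hence q < i. i divides m and m > 0, therefore i ≤ m. Since q < i, q < m. Because g > 0, by multiplying by a positive, q * g < m * g.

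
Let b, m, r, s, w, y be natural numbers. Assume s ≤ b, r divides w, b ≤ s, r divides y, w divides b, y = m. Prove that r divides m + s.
From y = m and r divides y, r divides m. From b ≤ s and s ≤ b, b = s. Because r divides w and w divides b, r divides b. b = s, so r divides s. Since r divides m, r divides m + s.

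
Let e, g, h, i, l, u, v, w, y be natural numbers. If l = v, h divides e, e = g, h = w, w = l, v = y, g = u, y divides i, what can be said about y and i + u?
y divides i + u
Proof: w = l and l = v, thus w = v. Since v = y, w = y. e = g and h divides e, thus h divides g. h = w, so w divides g. From g = u, w divides u. Since w = y, y divides u. y divides i, so y divides i + u.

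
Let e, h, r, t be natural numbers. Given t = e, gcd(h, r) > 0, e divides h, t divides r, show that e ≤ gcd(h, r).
Since t = e and t divides r, e divides r. Since e divides h, e divides gcd(h, r). Since gcd(h, r) > 0, e ≤ gcd(h, r).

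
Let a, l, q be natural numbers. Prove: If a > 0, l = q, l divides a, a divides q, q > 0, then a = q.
Since a divides q and q > 0, a ≤ q. Because l = q and l divides a, q divides a. a > 0, so q ≤ a. Because a ≤ q, a = q.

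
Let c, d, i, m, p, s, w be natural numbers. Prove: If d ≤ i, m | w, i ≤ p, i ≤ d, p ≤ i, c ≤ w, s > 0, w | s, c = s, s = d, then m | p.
Since w | s and s > 0, w ≤ s. Since c = s and c ≤ w, s ≤ w. Since w ≤ s, w = s. s = d, so w = d. d ≤ i and i ≤ d, therefore d = i. Since w = d, w = i. From i ≤ p and p ≤ i, i = p. Since w = i, w = p. Because m | w, m | p.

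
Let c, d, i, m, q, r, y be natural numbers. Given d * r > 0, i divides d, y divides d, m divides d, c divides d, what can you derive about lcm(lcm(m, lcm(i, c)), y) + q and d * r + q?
lcm(lcm(m, lcm(i, c)), y) + q ≤ d * r + q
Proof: i divides d and c divides d, hence lcm(i, c) divides d. Because m divides d, lcm(m, lcm(i, c)) divides d. Since y divides d, lcm(lcm(m, lcm(i, c)), y) divides d. Then lcm(lcm(m, lcm(i, c)), y) divides d * r. Since d * r > 0, lcm(lcm(m, lcm(i, c)), y) ≤ d * r. Then lcm(lcm(m, lcm(i, c)), y) + q ≤ d * r + q.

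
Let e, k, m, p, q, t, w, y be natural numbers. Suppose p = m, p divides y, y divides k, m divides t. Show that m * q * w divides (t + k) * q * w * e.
From p divides y and y divides k, p divides k. Since p = m, m divides k. m divides t, so m divides t + k. Then m * q divides (t + k) * q. Then m * q * w divides (t + k) * q * w. Then m * q * w divides (t + k) * q * w * e.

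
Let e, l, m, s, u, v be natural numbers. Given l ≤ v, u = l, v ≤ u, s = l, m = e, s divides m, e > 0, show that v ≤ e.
Because u = l and v ≤ u, v ≤ l. l ≤ v, so l = v. m = e and s divides m, so s divides e. s = l, so l divides e. l = v, so v divides e. Since e > 0, v ≤ e.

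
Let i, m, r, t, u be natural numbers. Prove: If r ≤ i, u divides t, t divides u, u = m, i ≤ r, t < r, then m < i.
r ≤ i and i ≤ r, hence r = i. t divides u and u divides t, therefore t = u. Since u = m, t = m. Since t < r, m < r. Since r = i, m < i.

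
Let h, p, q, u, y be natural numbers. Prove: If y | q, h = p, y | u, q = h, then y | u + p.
From q = h and h = p, q = p. From y | q, y | p. y | u, so y | u + p.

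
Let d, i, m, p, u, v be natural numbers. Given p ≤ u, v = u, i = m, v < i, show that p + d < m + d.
i = m and v < i, thus v < m. v = u, so u < m. Since p ≤ u, p < m. Then p + d < m + d.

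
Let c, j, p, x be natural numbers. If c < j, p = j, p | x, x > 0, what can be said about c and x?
c < x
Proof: From p | x and x > 0, p ≤ x. p = j, so j ≤ x. c < j, so c < x.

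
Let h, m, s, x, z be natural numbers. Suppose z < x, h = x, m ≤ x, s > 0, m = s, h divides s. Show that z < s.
h = x and h divides s, so x divides s. Since s > 0, x ≤ s. Since m = s and m ≤ x, s ≤ x. x ≤ s, so x = s. z < x, so z < s.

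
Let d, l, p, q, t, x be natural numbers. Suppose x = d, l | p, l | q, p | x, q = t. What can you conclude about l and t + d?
l | t + d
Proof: Since q = t and l | q, l | t. x = d and p | x, thus p | d. Since l | p, l | d. Since l | t, l | t + d.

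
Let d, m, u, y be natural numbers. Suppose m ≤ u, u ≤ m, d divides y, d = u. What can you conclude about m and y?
m divides y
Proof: From u ≤ m and m ≤ u, u = m. Since d = u, d = m. d divides y, so m divides y.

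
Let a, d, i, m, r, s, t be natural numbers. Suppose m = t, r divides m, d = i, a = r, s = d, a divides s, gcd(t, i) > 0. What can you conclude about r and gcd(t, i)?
r ≤ gcd(t, i)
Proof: Since m = t and r divides m, r divides t. s = d and a divides s, therefore a divides d. Since a = r, r divides d. d = i, so r divides i. r divides t, so r divides gcd(t, i). Since gcd(t, i) > 0, r ≤ gcd(t, i).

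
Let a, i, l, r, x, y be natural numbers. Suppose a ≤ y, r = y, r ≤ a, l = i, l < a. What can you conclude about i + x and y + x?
i + x < y + x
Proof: Since r = y and r ≤ a, y ≤ a. a ≤ y, so a = y. From l = i and l < a, i < a. Since a = y, i < y. Then i + x < y + x.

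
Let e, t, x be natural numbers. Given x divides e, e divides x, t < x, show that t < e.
x divides e and e divides x, so x = e. Since t < x, t < e.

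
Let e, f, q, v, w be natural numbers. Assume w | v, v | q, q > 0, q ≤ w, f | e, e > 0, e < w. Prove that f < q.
w | v and v | q, so w | q. q > 0, so w ≤ q. Because q ≤ w, w = q. From f | e and e > 0, f ≤ e. Because e < w, f < w. w = q, so f < q.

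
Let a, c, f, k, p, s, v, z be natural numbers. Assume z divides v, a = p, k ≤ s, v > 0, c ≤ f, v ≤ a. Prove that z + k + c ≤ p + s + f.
z divides v and v > 0, therefore z ≤ v. v ≤ a, so z ≤ a. Because a = p, z ≤ p. k ≤ s and c ≤ f, therefore k + c ≤ s + f. z ≤ p, so z + k + c ≤ p + s + f.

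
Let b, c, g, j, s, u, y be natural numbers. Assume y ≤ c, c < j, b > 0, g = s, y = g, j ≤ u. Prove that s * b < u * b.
Since y = g and g = s, y = s. y ≤ c and c < j, so y < j. y = s, so s < j. j ≤ u, so s < u. Combining with b > 0, by multiplying by a positive, s * b < u * b.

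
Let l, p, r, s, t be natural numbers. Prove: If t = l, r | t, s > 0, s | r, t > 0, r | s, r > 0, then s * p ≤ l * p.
r | s and s > 0, so r ≤ s. s | r and r > 0, hence s ≤ r. Since r ≤ s, r = s. Since r | t and t > 0, r ≤ t. Since t = l, r ≤ l. Since r = s, s ≤ l. Then s * p ≤ l * p.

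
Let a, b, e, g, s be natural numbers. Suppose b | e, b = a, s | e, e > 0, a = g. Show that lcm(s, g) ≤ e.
b = a and b | e, so a | e. a = g, so g | e. s | e, so lcm(s, g) | e. Since e > 0, lcm(s, g) ≤ e.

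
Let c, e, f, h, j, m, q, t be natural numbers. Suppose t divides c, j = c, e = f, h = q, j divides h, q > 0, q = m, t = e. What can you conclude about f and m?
f ≤ m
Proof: From j = c and j divides h, c divides h. Because t divides c, t divides h. Since t = e, e divides h. h = q, so e divides q. q > 0, so e ≤ q. e = f, so f ≤ q. Since q = m, f ≤ m.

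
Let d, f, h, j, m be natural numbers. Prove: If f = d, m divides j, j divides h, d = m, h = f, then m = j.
h = f and f = d, therefore h = d. Since j divides h, j divides d. d = m, so j divides m. m divides j, so m = j.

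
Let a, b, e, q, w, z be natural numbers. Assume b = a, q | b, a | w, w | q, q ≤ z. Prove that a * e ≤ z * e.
b = a and q | b, so q | a. a | w and w | q, thus a | q. q | a, so q = a. Since q ≤ z, a ≤ z. Then a * e ≤ z * e.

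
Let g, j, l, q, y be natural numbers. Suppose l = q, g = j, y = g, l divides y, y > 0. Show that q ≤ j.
l divides y and y > 0, hence l ≤ y. y = g, so l ≤ g. Since g = j, l ≤ j. l = q, so q ≤ j.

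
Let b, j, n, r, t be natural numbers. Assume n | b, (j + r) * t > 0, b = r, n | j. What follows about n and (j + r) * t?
n ≤ (j + r) * t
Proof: Since b = r and n | b, n | r. n | j, so n | j + r. Then n | (j + r) * t. Since (j + r) * t > 0, n ≤ (j + r) * t.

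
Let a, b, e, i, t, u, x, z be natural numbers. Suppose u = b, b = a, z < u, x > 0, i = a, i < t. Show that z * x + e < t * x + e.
From u = b and z < u, z < b. b = a, so z < a. i = a and i < t, hence a < t. z < a, so z < t. Since x > 0, by multiplying by a positive, z * x < t * x. Then z * x + e < t * x + e.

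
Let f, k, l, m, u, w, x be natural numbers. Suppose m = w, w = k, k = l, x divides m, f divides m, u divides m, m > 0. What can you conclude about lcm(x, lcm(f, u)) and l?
lcm(x, lcm(f, u)) ≤ l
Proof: Because m = w and w = k, m = k. Since k = l, m = l. f divides m and u divides m, hence lcm(f, u) divides m. x divides m, so lcm(x, lcm(f, u)) divides m. Because m > 0, lcm(x, lcm(f, u)) ≤ m. Since m = l, lcm(x, lcm(f, u)) ≤ l.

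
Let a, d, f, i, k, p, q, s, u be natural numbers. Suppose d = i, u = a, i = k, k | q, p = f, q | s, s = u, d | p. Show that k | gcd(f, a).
d = i and d | p, so i | p. Since p = f, i | f. i = k, so k | f. Because k | q and q | s, k | s. s = u, so k | u. Since u = a, k | a. Because k | f, k | gcd(f, a).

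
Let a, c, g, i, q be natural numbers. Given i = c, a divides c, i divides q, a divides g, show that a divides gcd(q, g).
Since i = c and i divides q, c divides q. Since a divides c, a divides q. a divides g, so a divides gcd(q, g).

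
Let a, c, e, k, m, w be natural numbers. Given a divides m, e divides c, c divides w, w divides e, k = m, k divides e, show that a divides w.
Because e divides c and c divides w, e divides w. Since w divides e, e = w. From k = m and k divides e, m divides e. Because e = w, m divides w. From a divides m, a divides w.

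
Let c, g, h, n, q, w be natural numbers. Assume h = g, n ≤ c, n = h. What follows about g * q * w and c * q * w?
g * q * w ≤ c * q * w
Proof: Since n = h and h = g, n = g. Since n ≤ c, g ≤ c. By multiplying by a non-negative, g * q ≤ c * q. By multiplying by a non-negative, g * q * w ≤ c * q * w.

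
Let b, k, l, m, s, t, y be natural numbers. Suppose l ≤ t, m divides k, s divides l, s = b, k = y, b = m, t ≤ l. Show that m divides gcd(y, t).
k = y and m divides k, hence m divides y. l ≤ t and t ≤ l, hence l = t. s = b and b = m, thus s = m. Because s divides l, m divides l. l = t, so m divides t. m divides y, so m divides gcd(y, t).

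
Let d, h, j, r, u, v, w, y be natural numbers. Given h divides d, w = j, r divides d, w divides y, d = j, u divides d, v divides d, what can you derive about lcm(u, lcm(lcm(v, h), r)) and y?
lcm(u, lcm(lcm(v, h), r)) divides y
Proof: From v divides d and h divides d, lcm(v, h) divides d. r divides d, so lcm(lcm(v, h), r) divides d. Because u divides d, lcm(u, lcm(lcm(v, h), r)) divides d. Since d = j, lcm(u, lcm(lcm(v, h), r)) divides j. w = j and w divides y, therefore j divides y. Because lcm(u, lcm(lcm(v, h), r)) divides j, lcm(u, lcm(lcm(v, h), r)) divides y.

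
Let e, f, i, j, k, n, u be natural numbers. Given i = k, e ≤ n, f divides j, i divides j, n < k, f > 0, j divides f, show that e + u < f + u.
e ≤ n and n < k, so e < k. From j divides f and f divides j, j = f. Since i divides j, i divides f. Since i = k, k divides f. f > 0, so k ≤ f. e < k, so e < f. Then e + u < f + u.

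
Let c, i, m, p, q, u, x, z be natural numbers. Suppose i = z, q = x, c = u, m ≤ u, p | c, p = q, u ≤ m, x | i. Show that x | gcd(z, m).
From i = z and x | i, x | z. u ≤ m and m ≤ u, thus u = m. Since c = u, c = m. p = q and p | c, hence q | c. Since c = m, q | m. Since q = x, x | m. x | z, so x | gcd(z, m).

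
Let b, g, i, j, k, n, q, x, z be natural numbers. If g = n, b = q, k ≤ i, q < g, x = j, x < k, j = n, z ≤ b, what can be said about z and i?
z < i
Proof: b = q and z ≤ b, thus z ≤ q. From g = n and q < g, q < n. Since x = j and j = n, x = n. From x < k, n < k. q < n, so q < k. Since k ≤ i, q < i. z ≤ q, so z < i.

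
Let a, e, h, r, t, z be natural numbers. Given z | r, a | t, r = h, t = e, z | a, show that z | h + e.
Since r = h and z | r, z | h. Because t = e and a | t, a | e. Because z | a, z | e. Because z | h, z | h + e.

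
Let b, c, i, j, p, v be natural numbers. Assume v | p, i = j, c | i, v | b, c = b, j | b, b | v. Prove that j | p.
v | b and b | v, thus v = b. c = b and c | i, hence b | i. From i = j, b | j. Since j | b, b = j. From v = b, v = j. Since v | p, j | p.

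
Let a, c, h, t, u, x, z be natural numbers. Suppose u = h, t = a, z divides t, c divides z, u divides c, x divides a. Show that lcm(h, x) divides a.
u = h and u divides c, hence h divides c. Since c divides z, h divides z. t = a and z divides t, therefore z divides a. Since h divides z, h divides a. x divides a, so lcm(h, x) divides a.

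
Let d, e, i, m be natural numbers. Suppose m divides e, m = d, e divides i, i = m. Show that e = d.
From i = m and e divides i, e divides m. Since m divides e, e = m. m = d, so e = d.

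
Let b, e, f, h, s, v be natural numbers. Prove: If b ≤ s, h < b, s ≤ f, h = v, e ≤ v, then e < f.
h < b and b ≤ s, so h < s. Since h = v, v < s. Since e ≤ v, e < s. Because s ≤ f, e < f.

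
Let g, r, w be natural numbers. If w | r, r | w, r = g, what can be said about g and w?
g = w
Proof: Since w | r and r | w, w = r. r = g, so w = g. Then g = w.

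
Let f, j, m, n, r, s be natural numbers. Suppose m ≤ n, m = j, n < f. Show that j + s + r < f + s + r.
m ≤ n and n < f, thus m < f. m = j, so j < f. Then j + s < f + s. Then j + s + r < f + s + r.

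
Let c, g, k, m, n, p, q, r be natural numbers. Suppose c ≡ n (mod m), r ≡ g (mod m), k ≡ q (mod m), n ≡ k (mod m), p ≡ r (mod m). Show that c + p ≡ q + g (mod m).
Because c ≡ n (mod m) and n ≡ k (mod m), c ≡ k (mod m). k ≡ q (mod m), so c ≡ q (mod m). From p ≡ r (mod m) and r ≡ g (mod m), p ≡ g (mod m). Since c ≡ q (mod m), c + p ≡ q + g (mod m).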